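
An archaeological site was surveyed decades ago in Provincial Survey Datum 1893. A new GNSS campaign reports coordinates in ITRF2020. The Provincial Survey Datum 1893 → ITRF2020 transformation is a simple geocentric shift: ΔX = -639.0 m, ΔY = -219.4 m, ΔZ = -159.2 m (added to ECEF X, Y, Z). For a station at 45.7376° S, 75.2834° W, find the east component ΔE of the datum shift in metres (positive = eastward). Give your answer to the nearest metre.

At φ = -45.7376°, λ = -75.2834°: sin φ = -0.716151, cos φ = 0.697945, sin λ = -0.967194, cos λ = 0.254038.
ΔE = −sin λ·ΔX + cos λ·ΔY = −(-0.967194)·(-639.0) + (0.254038)·(-219.4) = -673.77 m.

ΔE = -674 m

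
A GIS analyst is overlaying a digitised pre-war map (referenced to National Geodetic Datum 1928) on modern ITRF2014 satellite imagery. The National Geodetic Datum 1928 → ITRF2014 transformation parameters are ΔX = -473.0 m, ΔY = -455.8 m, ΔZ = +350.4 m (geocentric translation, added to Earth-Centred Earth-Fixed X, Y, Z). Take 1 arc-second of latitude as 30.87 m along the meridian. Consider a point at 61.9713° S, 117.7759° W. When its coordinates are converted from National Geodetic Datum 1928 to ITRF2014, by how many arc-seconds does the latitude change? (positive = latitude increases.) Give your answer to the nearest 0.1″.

Δφ = 23.2″

sin φ = -0.882712, cos φ = 0.469914, sin λ = -0.884777, cos λ = -0.466015.
North component: ΔN = −sin φ cos λ·ΔX − sin φ sin λ·ΔY + cos φ·ΔZ = −(-0.882712)(-0.466015)(-473.0) − (-0.882712)(-0.884777)(-455.8) + (0.469914)(350.4) = 715.21 m.
1° of latitude spans 3600 × 30.87 = 111132 m, so Δφ = 715.21 / 111132 × 3600 = 23.168″.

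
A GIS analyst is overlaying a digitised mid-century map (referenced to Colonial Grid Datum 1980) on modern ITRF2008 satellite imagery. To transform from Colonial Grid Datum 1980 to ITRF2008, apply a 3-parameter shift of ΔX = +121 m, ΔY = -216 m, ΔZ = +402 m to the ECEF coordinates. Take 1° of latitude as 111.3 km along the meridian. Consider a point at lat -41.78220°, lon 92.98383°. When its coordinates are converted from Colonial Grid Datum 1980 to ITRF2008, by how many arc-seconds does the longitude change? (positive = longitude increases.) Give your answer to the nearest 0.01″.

Δλ = -4.75″

sin φ = -0.666301, cos φ = 0.745683, sin λ = 0.998644, cos λ = -0.052054.
East component: ΔE = −sin λ·ΔX + cos λ·ΔY = −(0.998644)(121) + (-0.052054)(-216) = -109.59 m.
1° of latitude spans 111300 m; at latitude φ, 1° of longitude spans that × cos φ = 82994.5 m, so Δλ = -109.59 / 82994.5 × 3600 = -4.754″.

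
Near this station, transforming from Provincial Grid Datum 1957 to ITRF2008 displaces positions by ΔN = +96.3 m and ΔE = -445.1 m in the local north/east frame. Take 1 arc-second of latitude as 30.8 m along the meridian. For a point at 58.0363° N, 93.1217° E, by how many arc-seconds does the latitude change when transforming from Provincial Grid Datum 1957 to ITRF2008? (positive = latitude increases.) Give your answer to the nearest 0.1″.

1″ of latitude = 30.80 m, so Δφ = 96.3 / 30.80 = 3.127″.

Δφ = 3.1″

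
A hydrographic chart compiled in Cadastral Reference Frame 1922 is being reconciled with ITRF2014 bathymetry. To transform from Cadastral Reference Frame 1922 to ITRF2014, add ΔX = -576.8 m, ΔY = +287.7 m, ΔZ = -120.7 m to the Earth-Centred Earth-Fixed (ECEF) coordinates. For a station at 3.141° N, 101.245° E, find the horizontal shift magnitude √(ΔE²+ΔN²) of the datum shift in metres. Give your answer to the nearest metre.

The local east axis at (φ, λ) is (−sin λ, cos λ, 0), so ΔE = −sin(101.245°)·(-576.8) + cos(101.245°)·287.7 = 509.62 m.
The local north axis is (−sin φ cos λ, −sin φ sin λ, cos φ), giving ΔN = -6.163 − 15.461 − 120.519 = -142.14 m.
Horizontal magnitude = √(ΔE² + ΔN²) = √(509.62² + (-142.14)²) = 529.08 m.

529 m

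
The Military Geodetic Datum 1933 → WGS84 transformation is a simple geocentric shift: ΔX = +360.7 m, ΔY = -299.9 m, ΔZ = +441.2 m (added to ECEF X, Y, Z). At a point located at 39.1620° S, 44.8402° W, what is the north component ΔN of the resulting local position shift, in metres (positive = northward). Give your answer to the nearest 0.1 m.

ΔN = 637.2 m

At φ = -39.1620°, λ = -44.8402°: sin φ = -0.631515, cos φ = 0.775363, sin λ = -0.705132, cos λ = 0.709076.
ΔN = −sin φ cos λ·ΔX − sin φ sin λ·ΔY + cos φ·ΔZ = −(-0.631515)(0.709076)(360.7) − (-0.631515)(-0.705132)(-299.9) + (0.775363)(441.2) = 637.16 m.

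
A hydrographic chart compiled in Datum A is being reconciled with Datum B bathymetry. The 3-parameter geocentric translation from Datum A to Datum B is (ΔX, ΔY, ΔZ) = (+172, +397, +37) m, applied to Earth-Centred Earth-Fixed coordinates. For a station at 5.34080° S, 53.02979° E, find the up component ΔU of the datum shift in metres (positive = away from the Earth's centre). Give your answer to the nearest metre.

At φ = -5.34080°, λ = 53.02979°: sin φ = -0.093080, cos φ = 0.995659, sin λ = 0.798948, cos λ = 0.601400.
ΔU = cos φ cos λ·ΔX + cos φ sin λ·ΔY + sin φ·ΔZ = (0.995659)(0.601400)(172) + (0.995659)(0.798948)(397) + (-0.093080)(37) = 415.35 m.

ΔU = 415 m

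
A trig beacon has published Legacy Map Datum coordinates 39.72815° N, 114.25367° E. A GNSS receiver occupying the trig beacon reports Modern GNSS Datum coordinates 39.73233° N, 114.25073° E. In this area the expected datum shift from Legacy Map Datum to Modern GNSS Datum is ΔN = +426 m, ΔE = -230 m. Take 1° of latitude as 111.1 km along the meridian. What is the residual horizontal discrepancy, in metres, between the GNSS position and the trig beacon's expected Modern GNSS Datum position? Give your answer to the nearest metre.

44 m

Observed coordinate differences: Δφ = +0.00418°, Δλ = -0.00294°.
Converting to metres (1° lat = 111100 m, cos φ = 0.769086): observed ΔN = 464.4 m, observed ΔE = -251.2 m.
Subtracting the expected shift leaves a residual of 464.4 − (426) = 38.4 m north and -251.2 − (-230) = -21.2 m east.
Residual distance = √(38.4² + (-21.2)²) = 43.9 m.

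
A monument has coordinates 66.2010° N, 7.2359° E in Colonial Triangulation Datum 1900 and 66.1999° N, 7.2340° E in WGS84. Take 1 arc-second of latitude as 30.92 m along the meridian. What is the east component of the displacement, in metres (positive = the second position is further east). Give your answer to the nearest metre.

ΔE = -85 m

Δφ = 66.1999° − 66.2010° = -0.0011°; Δλ = 7.2340° − 7.2359° = -0.0019°.
1° of latitude = 3600 × 30.92 = 111312 m.
ΔN = Δφ × 111312 = -122.4 m; ΔE = Δλ × 111312 × cos(66.2010°) = -0.0019 × 111312 × 0.403529 = -85.3 m.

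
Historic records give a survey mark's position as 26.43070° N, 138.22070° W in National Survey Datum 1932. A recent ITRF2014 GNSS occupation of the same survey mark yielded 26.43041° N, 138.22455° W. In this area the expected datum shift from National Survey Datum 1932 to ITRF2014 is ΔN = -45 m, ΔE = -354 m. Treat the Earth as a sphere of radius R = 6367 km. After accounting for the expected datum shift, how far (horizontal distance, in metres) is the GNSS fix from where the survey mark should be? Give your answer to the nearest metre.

Observed coordinate differences: Δφ = -0.00029°, Δλ = -0.00385°.
Converting to metres (1° lat = 111125 m, cos φ = 0.895473): observed ΔN = -32.2 m, observed ΔE = -383.1 m.
Subtracting the expected shift leaves a residual of -32.2 − (-45) = 12.8 m north and -383.1 − (-354) = -29.1 m east.
Residual distance = √(12.8² + (-29.1)²) = 31.8 m.

32 m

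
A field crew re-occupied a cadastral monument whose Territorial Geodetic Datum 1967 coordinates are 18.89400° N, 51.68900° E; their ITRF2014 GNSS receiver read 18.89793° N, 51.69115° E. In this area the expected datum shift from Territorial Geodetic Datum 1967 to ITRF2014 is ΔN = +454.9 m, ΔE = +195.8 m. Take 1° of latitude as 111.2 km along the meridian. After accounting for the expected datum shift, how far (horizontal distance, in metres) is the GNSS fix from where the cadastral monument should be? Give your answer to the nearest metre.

35 m

Observed coordinate differences: Δφ = +0.00393°, Δλ = +0.00215°.
Converting to metres (1° lat = 111200 m, cos φ = 0.946119): observed ΔN = 437.0 m, observed ΔE = 226.2 m.
Subtracting the expected shift leaves a residual of 437.0 − (454.9) = -17.9 m north and 226.2 − (195.8) = 30.4 m east.
Residual distance = √((-17.9)² + 30.4²) = 35.3 m.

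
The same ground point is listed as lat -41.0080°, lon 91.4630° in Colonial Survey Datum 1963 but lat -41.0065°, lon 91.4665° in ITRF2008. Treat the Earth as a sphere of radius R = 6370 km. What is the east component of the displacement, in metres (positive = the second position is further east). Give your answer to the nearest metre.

Δφ = -41.0065° − -41.0080° = +0.0015°; Δλ = 91.4665° − 91.4630° = +0.0035°.
1° along a meridian = πR/180 = 111177 m.
ΔN = Δφ × 111177 = 166.8 m; ΔE = Δλ × 111177 × cos(-41.0080°) = +0.0035 × 111177 × 0.754618 = 293.6 m.

ΔE = 294 m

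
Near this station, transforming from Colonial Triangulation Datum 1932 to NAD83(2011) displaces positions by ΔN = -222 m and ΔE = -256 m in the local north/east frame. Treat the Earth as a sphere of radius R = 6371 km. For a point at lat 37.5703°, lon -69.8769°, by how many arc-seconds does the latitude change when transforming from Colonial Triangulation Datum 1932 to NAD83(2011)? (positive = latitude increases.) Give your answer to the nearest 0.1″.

On a sphere of radius R, 1 rad of latitude = R, so Δφ = ΔN / R = -222.0 / 6371000 = -3.4845e-05 rad = -7.187″.

Δφ = -7.2″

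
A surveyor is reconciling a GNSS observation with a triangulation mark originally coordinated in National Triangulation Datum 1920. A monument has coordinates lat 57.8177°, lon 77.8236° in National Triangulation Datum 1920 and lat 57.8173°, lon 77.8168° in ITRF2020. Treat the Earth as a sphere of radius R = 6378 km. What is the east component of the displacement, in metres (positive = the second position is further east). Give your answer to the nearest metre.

Δφ = 57.8173° − 57.8177° = -0.0004°; Δλ = 77.8168° − 77.8236° = -0.0068°.
1° along a meridian = πR/180 = 111317 m.
ΔN = Δφ × 111317 = -44.5 m; ΔE = Δλ × 111317 × cos(57.8177°) = -0.0068 × 111317 × 0.532615 = -403.2 m.

ΔE = -403 m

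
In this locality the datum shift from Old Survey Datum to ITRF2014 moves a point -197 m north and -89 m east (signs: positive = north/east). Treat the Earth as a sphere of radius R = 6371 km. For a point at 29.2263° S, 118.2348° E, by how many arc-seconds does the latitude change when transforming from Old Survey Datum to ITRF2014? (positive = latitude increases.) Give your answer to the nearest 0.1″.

On a sphere of radius R, 1 rad of latitude = R, so Δφ = ΔN / R = -197.0 / 6371000 = -3.0921e-05 rad = -6.378″.

Δφ = -6.4″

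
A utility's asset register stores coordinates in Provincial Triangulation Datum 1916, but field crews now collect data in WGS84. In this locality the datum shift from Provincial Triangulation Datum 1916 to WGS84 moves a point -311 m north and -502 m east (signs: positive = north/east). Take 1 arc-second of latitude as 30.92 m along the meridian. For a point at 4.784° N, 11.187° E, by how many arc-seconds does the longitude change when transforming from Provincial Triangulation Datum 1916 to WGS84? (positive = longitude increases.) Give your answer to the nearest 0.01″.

Δλ = -16.29″

At latitude 4.784°, cos φ = 0.996516.
1″ of longitude at this latitude = 30.92 × cos φ = 30.8123 m, so Δλ = -502.0 / 30.8123 = -16.292″.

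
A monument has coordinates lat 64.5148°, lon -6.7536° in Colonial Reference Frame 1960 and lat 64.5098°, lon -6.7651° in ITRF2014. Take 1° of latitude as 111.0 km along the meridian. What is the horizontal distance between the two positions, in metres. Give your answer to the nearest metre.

Δφ = 64.5098° − 64.5148° = -0.0050°; Δλ = -6.7651° − -6.7536° = -0.0115°.
ΔN = Δφ × 111000 = -555.0 m; ΔE = Δλ × 111000 × cos(64.5148°) = -0.0115 × 111000 × 0.430278 = -549.2 m.
Distance = √(ΔE² + ΔN²) = √((-549.2)² + (-555.0)²) = 780.8 m.

781 m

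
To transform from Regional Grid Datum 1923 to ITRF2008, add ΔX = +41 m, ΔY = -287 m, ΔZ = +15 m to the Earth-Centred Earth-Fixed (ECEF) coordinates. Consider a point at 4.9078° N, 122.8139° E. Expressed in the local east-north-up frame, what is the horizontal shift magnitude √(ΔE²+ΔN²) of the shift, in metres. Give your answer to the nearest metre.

127 m

The local east axis at (φ, λ) is (−sin λ, cos λ, 0), so ΔE = −sin(122.8139°)·41 + cos(122.8139°)·(-287) = 121.07 m.
The local north axis is (−sin φ cos λ, −sin φ sin λ, cos φ), giving ΔN = 1.901 + 20.636 + 14.945 = 37.48 m.
Horizontal magnitude = √(ΔE² + ΔN²) = √(121.07² + 37.48²) = 126.74 m.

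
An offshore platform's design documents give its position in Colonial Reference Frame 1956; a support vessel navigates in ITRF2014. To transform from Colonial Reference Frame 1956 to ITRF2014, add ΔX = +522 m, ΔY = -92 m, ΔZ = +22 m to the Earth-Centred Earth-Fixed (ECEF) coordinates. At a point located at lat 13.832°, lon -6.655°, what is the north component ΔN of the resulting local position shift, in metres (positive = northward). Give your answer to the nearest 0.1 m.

At φ = 13.832°, λ = -6.655°: sin φ = 0.239076, cos φ = 0.971001, sin λ = -0.115891, cos λ = 0.993262.
ΔN = −sin φ cos λ·ΔX − sin φ sin λ·ΔY + cos φ·ΔZ = −(0.239076)(0.993262)(522) − (0.239076)(-0.115891)(-92) + (0.971001)(22) = -105.14 m.

ΔN = -105.1 m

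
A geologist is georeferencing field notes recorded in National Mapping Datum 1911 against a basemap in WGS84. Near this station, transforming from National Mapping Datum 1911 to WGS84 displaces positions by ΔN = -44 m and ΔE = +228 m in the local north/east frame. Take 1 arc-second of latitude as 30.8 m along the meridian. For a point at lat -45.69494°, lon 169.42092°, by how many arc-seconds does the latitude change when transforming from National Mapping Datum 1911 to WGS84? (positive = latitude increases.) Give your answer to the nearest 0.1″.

1″ of latitude = 30.80 m, so Δφ = -44.0 / 30.80 = -1.429″.

Δφ = -1.4″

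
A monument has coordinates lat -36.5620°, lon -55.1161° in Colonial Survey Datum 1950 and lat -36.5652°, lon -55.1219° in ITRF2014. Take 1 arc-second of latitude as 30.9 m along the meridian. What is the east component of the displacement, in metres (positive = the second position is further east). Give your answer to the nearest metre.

ΔE = -518 m

Δφ = -36.5652° − -36.5620° = -0.0032°; Δλ = -55.1219° − -55.1161° = -0.0058°.
1° of latitude = 3600 × 30.90 = 111240 m.
ΔN = Δφ × 111240 = -356.0 m; ΔE = Δλ × 111240 × cos(-36.5620°) = -0.0058 × 111240 × 0.803213 = -518.2 m.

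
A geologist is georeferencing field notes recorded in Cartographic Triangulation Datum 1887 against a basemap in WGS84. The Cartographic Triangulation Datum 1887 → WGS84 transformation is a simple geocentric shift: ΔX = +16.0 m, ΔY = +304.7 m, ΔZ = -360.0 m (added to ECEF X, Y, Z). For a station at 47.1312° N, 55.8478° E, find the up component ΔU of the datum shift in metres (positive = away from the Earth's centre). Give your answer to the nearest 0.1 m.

The local up (radial) axis is (cos φ cos λ, cos φ sin λ, sin φ), giving ΔU = 6.111 + 171.546 − 263.849 = -86.19 m.

ΔU = -86.2 m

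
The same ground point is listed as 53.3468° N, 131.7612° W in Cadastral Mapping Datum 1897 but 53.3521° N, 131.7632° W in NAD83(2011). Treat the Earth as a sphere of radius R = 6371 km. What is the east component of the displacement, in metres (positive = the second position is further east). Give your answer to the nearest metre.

ΔE = -133 m

Δφ = 53.3521° − 53.3468° = +0.0053°; Δλ = -131.7632° − -131.7612° = -0.0020°.
1° along a meridian = πR/180 = 111195 m.
ΔN = Δφ × 111195 = 589.3 m; ΔE = Δλ × 111195 × cos(53.3468°) = -0.0020 × 111195 × 0.596970 = -132.8 m.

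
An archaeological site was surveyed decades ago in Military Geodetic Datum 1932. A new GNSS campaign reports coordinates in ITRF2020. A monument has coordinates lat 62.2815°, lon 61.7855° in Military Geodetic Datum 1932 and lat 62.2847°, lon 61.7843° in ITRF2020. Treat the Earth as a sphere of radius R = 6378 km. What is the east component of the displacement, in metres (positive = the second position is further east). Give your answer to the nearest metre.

ΔE = -62 m

Δφ = 62.2847° − 62.2815° = +0.0032°; Δλ = 61.7843° − 61.7855° = -0.0012°.
1° along a meridian = πR/180 = 111317 m.
ΔN = Δφ × 111317 = 356.2 m; ΔE = Δλ × 111317 × cos(62.2815°) = -0.0012 × 111317 × 0.465128 = -62.1 m.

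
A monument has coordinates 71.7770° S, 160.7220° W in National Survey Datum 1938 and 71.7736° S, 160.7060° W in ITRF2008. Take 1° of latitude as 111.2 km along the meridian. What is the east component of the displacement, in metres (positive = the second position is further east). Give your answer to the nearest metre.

Δφ = -71.7736° − -71.7770° = +0.0034°; Δλ = -160.7060° − -160.7220° = +0.0160°.
ΔN = Δφ × 111200 = 378.1 m; ΔE = Δλ × 111200 × cos(-71.7770°) = +0.0160 × 111200 × 0.312716 = 556.4 m.

ΔE = 556 m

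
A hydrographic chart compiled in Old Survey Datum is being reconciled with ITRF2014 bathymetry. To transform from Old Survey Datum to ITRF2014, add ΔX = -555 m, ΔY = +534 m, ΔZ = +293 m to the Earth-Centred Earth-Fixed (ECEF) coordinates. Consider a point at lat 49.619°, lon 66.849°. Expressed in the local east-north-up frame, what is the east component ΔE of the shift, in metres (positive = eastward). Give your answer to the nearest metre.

At φ = 49.619°, λ = 66.849°: sin φ = 0.761753, cos φ = 0.647867, sin λ = 0.919472, cos λ = 0.393156.
ΔE = −sin λ·ΔX + cos λ·ΔY = −(0.919472)·(-555) + (0.393156)·(534) = 720.25 m.

ΔE = 720 m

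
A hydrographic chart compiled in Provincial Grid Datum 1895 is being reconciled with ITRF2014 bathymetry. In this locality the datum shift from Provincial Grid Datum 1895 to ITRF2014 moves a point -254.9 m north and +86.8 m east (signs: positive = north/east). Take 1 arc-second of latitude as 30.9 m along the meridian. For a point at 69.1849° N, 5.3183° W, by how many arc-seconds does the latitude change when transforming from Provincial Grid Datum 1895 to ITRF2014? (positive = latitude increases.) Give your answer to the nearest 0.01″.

1″ of latitude = 30.90 m, so Δφ = -254.9 / 30.90 = -8.249″.

Δφ = -8.25″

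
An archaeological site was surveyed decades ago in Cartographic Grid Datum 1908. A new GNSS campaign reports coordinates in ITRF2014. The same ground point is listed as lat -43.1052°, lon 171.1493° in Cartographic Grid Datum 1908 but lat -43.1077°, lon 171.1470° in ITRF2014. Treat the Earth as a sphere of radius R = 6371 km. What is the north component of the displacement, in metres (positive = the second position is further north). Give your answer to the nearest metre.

Δφ = -43.1077° − -43.1052° = -0.0025°; Δλ = 171.1470° − 171.1493° = -0.0023°.
1° along a meridian = πR/180 = 111195 m.
ΔN = Δφ × 111195 = -278.0 m; ΔE = Δλ × 111195 × cos(-43.1052°) = -0.0023 × 111195 × 0.730100 = -186.7 m.

ΔN = -278 m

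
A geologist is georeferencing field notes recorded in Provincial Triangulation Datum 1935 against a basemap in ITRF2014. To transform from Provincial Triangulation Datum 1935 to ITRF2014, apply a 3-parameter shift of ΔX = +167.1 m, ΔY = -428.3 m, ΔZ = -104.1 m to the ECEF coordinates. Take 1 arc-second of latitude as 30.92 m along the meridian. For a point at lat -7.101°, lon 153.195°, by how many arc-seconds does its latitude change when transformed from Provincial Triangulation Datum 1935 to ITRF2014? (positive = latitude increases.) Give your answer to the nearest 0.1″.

sin φ = -0.123619, cos φ = 0.992330, sin λ = 0.450955, cos λ = -0.892546.
North component: ΔN = −sin φ cos λ·ΔX − sin φ sin λ·ΔY + cos φ·ΔZ = −(-0.123619)(-0.892546)(167.1) − (-0.123619)(0.450955)(-428.3) + (0.992330)(-104.1) = -145.61 m.
1° of latitude spans 3600 × 30.92 = 111312 m, so Δφ = -145.61 / 111312 × 3600 = -4.709″.

Δφ = -4.7″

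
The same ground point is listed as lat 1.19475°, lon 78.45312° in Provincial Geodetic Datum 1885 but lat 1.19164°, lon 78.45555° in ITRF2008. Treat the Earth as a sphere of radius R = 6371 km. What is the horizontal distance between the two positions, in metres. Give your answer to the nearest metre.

439 m

Δφ = 1.19164° − 1.19475° = -0.00311°; Δλ = 78.45555° − 78.45312° = +0.00243°.
1° along a meridian = πR/180 = 111195 m.
ΔN = Δφ × 111195 = -345.8 m; ΔE = Δλ × 111195 × cos(1.19475°) = +0.00243 × 111195 × 0.999783 = 270.1 m.
Distance = √(ΔE² + ΔN²) = √(270.1² + (-345.8)²) = 438.8 m.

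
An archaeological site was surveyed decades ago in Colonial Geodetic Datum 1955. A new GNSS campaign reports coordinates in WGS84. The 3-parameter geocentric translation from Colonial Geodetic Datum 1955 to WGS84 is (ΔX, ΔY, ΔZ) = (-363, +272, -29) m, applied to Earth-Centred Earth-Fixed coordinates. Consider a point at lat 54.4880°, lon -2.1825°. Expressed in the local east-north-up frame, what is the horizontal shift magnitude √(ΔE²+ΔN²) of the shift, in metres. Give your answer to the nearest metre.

386 m

The local east axis at (φ, λ) is (−sin λ, cos λ, 0), so ΔE = −sin(-2.1825°)·(-363) + cos(-2.1825°)·272 = 257.98 m.
The local north axis is (−sin φ cos λ, −sin φ sin λ, cos φ), giving ΔN = 295.265 + 8.432 − 16.845 = 286.85 m.
Horizontal magnitude = √(ΔE² + ΔN²) = √(257.98² + 286.85²) = 385.79 m.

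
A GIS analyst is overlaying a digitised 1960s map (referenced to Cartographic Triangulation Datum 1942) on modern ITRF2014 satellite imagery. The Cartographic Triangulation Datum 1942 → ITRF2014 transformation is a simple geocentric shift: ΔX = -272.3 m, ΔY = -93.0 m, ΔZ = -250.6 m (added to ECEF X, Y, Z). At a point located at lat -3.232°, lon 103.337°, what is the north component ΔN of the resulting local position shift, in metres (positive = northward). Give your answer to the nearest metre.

At φ = -3.232°, λ = 103.337°: sin φ = -0.056379, cos φ = 0.998409, sin λ = 0.973030, cos λ = -0.230678.
ΔN = −sin φ cos λ·ΔX − sin φ sin λ·ΔY + cos φ·ΔZ = −(-0.056379)(-0.230678)(-272.3) − (-0.056379)(0.973030)(-93.0) + (0.998409)(-250.6) = -251.76 m.

ΔN = -252 m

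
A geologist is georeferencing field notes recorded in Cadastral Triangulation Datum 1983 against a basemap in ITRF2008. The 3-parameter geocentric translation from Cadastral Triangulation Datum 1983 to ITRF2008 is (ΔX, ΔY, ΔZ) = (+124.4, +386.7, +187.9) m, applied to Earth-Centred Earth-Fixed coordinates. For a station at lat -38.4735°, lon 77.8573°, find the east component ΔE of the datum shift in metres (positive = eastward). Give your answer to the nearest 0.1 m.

ΔE = -40.3 m

The local east axis at (φ, λ) is (−sin λ, cos λ, 0), so ΔE = −sin(77.8573°)·124.4 + cos(77.8573°)·386.7 = -40.28 m.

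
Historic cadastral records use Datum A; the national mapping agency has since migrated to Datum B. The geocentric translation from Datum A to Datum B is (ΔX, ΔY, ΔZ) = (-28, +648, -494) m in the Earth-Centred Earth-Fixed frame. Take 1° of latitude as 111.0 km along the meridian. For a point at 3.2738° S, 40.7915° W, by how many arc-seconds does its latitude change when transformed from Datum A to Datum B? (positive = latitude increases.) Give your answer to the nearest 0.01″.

sin φ = -0.057108, cos φ = 0.998368, sin λ = -0.653308, cos λ = 0.757092.
North component: ΔN = −sin φ cos λ·ΔX − sin φ sin λ·ΔY + cos φ·ΔZ = −(-0.057108)(0.757092)(-28) − (-0.057108)(-0.653308)(648) + (0.998368)(-494) = -518.58 m.
1° of latitude spans 111000 m, so Δφ = -518.58 / 111000 × 3600 = -16.819″.

Δφ = -16.82″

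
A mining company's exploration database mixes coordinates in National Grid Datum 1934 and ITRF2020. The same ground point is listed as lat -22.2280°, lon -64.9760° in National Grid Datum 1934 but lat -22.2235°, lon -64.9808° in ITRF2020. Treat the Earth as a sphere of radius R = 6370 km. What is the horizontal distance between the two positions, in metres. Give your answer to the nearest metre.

Δφ = -22.2235° − -22.2280° = +0.0045°; Δλ = -64.9808° − -64.9760° = -0.0048°.
1° along a meridian = πR/180 = 111177 m.
ΔN = Δφ × 111177 = 500.3 m; ΔE = Δλ × 111177 × cos(-22.2280°) = -0.0048 × 111177 × 0.925686 = -494.0 m.
Distance = √(ΔE² + ΔN²) = √((-494.0)² + 500.3²) = 703.1 m.

703 m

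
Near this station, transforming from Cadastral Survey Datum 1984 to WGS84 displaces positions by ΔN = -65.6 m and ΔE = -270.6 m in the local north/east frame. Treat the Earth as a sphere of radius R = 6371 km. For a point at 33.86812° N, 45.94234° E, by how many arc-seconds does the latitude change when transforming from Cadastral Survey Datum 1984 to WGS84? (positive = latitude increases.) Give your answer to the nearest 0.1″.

Δφ = -2.1″

On a sphere of radius R, 1 rad of latitude = R, so Δφ = ΔN / R = -65.6 / 6371000 = -1.0297e-05 rad = -2.124″.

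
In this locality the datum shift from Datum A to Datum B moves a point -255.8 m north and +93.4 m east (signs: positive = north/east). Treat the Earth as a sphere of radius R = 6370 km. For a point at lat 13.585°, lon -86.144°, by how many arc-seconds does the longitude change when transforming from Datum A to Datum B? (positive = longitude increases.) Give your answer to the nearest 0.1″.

Δλ = 3.1″

At latitude 13.585°, cos φ = 0.972023.
One radian of longitude at latitude φ spans R cos φ, so Δλ = ΔE / (R cos φ) = 93.4 / (6370000 × 0.972023) = 1.5085e-05 rad = 3.111″.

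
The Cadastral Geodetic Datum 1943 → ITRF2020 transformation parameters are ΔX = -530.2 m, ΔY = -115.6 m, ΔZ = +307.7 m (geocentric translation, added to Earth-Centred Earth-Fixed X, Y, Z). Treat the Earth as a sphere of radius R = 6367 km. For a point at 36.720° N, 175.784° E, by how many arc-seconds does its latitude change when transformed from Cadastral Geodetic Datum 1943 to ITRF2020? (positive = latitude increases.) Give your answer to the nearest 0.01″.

Δφ = -2.09″

sin φ = 0.597905, cos φ = 0.801567, sin λ = 0.073517, cos λ = -0.997294.
North component: ΔN = −sin φ cos λ·ΔX − sin φ sin λ·ΔY + cos φ·ΔZ = −(0.597905)(-0.997294)(-530.2) − (0.597905)(0.073517)(-115.6) + (0.801567)(307.7) = -64.43 m.
1° of latitude spans πR/180 = 111125 m, so Δφ = -64.43 / 111125 × 3600 = -2.087″.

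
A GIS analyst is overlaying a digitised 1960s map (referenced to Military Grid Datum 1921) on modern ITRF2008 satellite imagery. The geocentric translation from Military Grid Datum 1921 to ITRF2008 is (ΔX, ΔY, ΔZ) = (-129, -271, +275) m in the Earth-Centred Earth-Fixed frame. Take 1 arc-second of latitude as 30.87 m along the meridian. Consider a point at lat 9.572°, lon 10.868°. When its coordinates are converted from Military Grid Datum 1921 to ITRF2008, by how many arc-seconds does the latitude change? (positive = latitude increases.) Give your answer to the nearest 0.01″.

Δφ = 9.74″

sin φ = 0.166287, cos φ = 0.986077, sin λ = 0.188547, cos λ = 0.982064.
North component: ΔN = −sin φ cos λ·ΔX − sin φ sin λ·ΔY + cos φ·ΔZ = −(0.166287)(0.982064)(-129) − (0.166287)(0.188547)(-271) + (0.986077)(275) = 300.73 m.
1° of latitude spans 3600 × 30.87 = 111132 m, so Δφ = 300.73 / 111132 × 3600 = 9.742″.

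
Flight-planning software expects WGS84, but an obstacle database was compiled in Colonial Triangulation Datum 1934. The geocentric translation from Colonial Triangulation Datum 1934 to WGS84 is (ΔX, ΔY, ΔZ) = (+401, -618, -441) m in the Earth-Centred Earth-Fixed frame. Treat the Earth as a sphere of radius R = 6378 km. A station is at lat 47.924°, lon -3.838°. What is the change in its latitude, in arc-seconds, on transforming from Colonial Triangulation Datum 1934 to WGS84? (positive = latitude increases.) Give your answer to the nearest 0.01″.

Δφ = -20.15″

sin φ = 0.742257, cos φ = 0.670116, sin λ = -0.066936, cos λ = 0.997757.
North component: ΔN = −sin φ cos λ·ΔX − sin φ sin λ·ΔY + cos φ·ΔZ = −(0.742257)(0.997757)(401) − (0.742257)(-0.066936)(-618) + (0.670116)(-441) = -623.20 m.
1° of latitude spans πR/180 = 111317 m, so Δφ = -623.20 / 111317 × 3600 = -20.154″.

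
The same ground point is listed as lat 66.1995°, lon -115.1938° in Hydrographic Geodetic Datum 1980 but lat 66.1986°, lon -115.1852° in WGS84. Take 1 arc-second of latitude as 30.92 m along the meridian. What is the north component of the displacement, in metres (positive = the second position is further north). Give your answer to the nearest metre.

ΔN = -100 m

Δφ = 66.1986° − 66.1995° = -0.0009°; Δλ = -115.1852° − -115.1938° = +0.0086°.
1° of latitude = 3600 × 30.92 = 111312 m.
ΔN = Δφ × 111312 = -100.2 m; ΔE = Δλ × 111312 × cos(66.1995°) = +0.0086 × 111312 × 0.403553 = 386.3 m.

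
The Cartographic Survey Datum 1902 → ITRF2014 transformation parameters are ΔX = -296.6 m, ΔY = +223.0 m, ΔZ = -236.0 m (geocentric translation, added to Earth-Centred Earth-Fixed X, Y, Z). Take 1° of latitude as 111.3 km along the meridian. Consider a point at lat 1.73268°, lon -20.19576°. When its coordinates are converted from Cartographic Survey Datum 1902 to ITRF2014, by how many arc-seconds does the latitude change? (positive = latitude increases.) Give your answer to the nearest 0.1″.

sin φ = 0.030236, cos φ = 0.999543, sin λ = -0.345229, cos λ = 0.938519.
North component: ΔN = −sin φ cos λ·ΔX − sin φ sin λ·ΔY + cos φ·ΔZ = −(0.030236)(0.938519)(-296.6) − (0.030236)(-0.345229)(223.0) + (0.999543)(-236.0) = -225.15 m.
1° of latitude spans 111300 m, so Δφ = -225.15 / 111300 × 3600 = -7.282″.

Δφ = -7.3″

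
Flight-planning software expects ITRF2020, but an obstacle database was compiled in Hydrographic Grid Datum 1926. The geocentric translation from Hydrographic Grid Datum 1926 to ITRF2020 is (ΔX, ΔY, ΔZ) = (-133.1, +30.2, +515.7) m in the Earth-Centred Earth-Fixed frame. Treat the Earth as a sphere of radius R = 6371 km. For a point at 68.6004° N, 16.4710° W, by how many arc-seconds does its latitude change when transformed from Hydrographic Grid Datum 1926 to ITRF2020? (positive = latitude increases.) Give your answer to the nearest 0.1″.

Δφ = 10.2″

sin φ = 0.931058, cos φ = 0.364870, sin λ = -0.283530, cos λ = 0.958963.
North component: ΔN = −sin φ cos λ·ΔX − sin φ sin λ·ΔY + cos φ·ΔZ = −(0.931058)(0.958963)(-133.1) − (0.931058)(-0.283530)(30.2) + (0.364870)(515.7) = 314.97 m.
1° of latitude spans πR/180 = 111195 m, so Δφ = 314.97 / 111195 × 3600 = 10.197″.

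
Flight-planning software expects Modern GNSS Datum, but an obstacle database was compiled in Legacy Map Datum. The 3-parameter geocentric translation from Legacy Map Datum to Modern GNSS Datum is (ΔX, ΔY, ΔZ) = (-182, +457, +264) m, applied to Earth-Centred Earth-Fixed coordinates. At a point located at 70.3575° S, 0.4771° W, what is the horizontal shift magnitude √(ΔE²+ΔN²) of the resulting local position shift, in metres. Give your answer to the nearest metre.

464 m

At φ = -70.3575°, λ = -0.4771°: sin φ = -0.941808, cos φ = 0.336150, sin λ = -0.008327, cos λ = 0.999965.
ΔE = −sin λ·ΔX + cos λ·ΔY = −(-0.008327)·(-182) + (0.999965)·(457) = 455.47 m.
ΔN = −sin φ cos λ·ΔX − sin φ sin λ·ΔY + cos φ·ΔZ = −(-0.941808)(0.999965)(-182) − (-0.941808)(-0.008327)(457) + (0.336150)(264) = -86.24 m.
Horizontal magnitude = √(ΔE² + ΔN²) = √(455.47² + (-86.24)²) = 463.56 m.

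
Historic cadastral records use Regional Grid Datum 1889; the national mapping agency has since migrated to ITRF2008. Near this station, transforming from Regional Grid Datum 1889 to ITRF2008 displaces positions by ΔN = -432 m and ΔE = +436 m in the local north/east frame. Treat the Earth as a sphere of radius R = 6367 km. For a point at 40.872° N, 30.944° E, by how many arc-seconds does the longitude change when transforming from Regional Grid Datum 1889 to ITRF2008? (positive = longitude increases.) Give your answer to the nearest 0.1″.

At latitude 40.872°, cos φ = 0.756173.
One radian of longitude at latitude φ spans R cos φ, so Δλ = ΔE / (R cos φ) = 436.0 / (6367000 × 0.756173) = 9.0559e-05 rad = 18.679″.

Δλ = 18.7″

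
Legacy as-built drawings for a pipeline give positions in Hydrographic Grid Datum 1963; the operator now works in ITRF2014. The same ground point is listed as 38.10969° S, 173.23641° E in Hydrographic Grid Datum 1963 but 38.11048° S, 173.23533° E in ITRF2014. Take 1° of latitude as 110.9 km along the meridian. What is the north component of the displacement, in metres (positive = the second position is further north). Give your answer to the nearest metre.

Δφ = -38.11048° − -38.10969° = -0.00079°; Δλ = 173.23533° − 173.23641° = -0.00108°.
ΔN = Δφ × 110900 = -87.6 m; ΔE = Δλ × 110900 × cos(-38.10969°) = -0.00108 × 110900 × 0.786831 = -94.2 m.

ΔN = -88 m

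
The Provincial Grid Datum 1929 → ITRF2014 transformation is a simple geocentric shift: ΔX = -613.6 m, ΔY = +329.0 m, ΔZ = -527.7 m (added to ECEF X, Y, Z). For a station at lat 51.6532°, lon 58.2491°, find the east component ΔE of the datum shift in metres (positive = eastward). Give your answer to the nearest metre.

At φ = 51.6532°, λ = 58.2491°: sin φ = 0.784270, cos φ = 0.620420, sin λ = 0.850344, cos λ = 0.526227.
ΔE = −sin λ·ΔX + cos λ·ΔY = −(0.850344)·(-613.6) + (0.526227)·(329.0) = 694.90 m.

ΔE = 695 m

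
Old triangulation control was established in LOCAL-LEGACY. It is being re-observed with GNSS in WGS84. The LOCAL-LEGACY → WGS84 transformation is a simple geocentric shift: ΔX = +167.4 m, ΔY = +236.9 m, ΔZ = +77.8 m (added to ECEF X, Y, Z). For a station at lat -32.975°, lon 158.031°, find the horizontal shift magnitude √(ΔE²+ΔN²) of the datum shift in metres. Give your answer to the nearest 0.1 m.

The local east axis at (φ, λ) is (−sin λ, cos λ, 0), so ΔE = −sin(158.031°)·167.4 + cos(158.031°)·236.9 = -282.32 m.
The local north axis is (−sin φ cos λ, −sin φ sin λ, cos φ), giving ΔN = -84.495 + 48.236 + 65.267 = 29.01 m.
Horizontal magnitude = √(ΔE² + ΔN²) = √((-282.32)² + 29.01²) = 283.81 m.

283.8 m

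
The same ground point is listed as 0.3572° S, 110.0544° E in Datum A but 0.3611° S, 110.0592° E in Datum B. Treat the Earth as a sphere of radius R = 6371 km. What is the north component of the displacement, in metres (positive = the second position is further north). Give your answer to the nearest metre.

ΔN = -434 m

Δφ = -0.3611° − -0.3572° = -0.0039°; Δλ = 110.0592° − 110.0544° = +0.0048°.
1° along a meridian = πR/180 = 111195 m.
ΔN = Δφ × 111195 = -433.7 m; ΔE = Δλ × 111195 × cos(-0.3572°) = +0.0048 × 111195 × 0.999981 = 533.7 m.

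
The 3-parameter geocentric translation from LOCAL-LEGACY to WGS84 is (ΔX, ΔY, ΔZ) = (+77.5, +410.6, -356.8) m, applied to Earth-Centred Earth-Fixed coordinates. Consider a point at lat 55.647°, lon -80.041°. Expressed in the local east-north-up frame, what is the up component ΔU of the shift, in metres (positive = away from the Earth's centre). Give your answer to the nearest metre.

At φ = 55.647°, λ = -80.041°: sin φ = 0.825577, cos φ = 0.564290, sin λ = -0.984932, cos λ = 0.172943.
ΔU = cos φ cos λ·ΔX + cos φ sin λ·ΔY + sin φ·ΔZ = (0.564290)(0.172943)(77.5) + (0.564290)(-0.984932)(410.6) + (0.825577)(-356.8) = -515.21 m.

ΔU = -515 m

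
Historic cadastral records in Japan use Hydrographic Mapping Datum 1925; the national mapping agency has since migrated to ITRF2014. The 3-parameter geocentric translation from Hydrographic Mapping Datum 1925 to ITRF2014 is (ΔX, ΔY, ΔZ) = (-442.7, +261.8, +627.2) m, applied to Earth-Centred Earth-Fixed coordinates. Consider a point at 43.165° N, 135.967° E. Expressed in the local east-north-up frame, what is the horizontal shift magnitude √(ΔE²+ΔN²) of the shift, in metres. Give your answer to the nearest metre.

At φ = 43.165°, λ = 135.967°: sin φ = 0.684102, cos φ = 0.729387, sin λ = 0.695073, cos λ = -0.718940.
ΔE = −sin λ·ΔX + cos λ·ΔY = −(0.695073)·(-442.7) + (-0.718940)·(261.8) = 119.49 m.
ΔN = −sin φ cos λ·ΔX − sin φ sin λ·ΔY + cos φ·ΔZ = −(0.684102)(-0.718940)(-442.7) − (0.684102)(0.695073)(261.8) + (0.729387)(627.2) = 115.25 m.
Horizontal magnitude = √(ΔE² + ΔN²) = √(119.49² + 115.25²) = 166.02 m.

166 m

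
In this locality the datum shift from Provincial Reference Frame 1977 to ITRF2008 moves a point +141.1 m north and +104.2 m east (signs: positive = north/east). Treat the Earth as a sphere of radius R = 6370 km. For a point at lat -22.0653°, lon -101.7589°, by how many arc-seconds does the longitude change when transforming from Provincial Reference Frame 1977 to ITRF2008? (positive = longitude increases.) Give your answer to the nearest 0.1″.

Δλ = 3.6″

At latitude -22.0653°, cos φ = 0.926756.
One radian of longitude at latitude φ spans R cos φ, so Δλ = ΔE / (R cos φ) = 104.2 / (6370000 × 0.926756) = 1.7651e-05 rad = 3.641″.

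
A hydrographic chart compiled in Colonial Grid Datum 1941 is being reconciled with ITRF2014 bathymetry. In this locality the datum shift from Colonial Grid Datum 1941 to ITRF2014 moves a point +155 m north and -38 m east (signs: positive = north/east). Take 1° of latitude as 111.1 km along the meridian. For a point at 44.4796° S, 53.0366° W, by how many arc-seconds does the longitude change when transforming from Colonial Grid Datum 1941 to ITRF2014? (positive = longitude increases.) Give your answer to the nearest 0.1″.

Δλ = -1.7″

At latitude -44.4796°, cos φ = 0.713500.
1° of longitude at this latitude = 111.1 × cos φ = 79.27 km, so Δλ = -38.0 / 79269.8 = -0.0004794° = -1.726″.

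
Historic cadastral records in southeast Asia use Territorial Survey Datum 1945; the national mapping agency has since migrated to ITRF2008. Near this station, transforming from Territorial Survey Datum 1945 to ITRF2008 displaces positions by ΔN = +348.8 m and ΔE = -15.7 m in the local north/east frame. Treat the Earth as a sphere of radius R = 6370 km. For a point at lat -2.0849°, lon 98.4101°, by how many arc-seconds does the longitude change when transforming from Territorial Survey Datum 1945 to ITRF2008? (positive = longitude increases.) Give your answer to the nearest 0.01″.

Δλ = -0.51″

At latitude -2.0849°, cos φ = 0.999338.
One radian of longitude at latitude φ spans R cos φ, so Δλ = ΔE / (R cos φ) = -15.7 / (6370000 × 0.999338) = -2.4663e-06 rad = -0.509″.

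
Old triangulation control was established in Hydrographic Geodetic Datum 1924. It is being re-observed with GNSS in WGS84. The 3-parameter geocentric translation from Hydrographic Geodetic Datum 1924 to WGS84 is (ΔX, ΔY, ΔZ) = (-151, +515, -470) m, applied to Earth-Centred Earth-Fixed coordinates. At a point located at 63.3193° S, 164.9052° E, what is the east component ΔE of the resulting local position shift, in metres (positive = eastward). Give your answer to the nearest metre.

The local east axis at (φ, λ) is (−sin λ, cos λ, 0), so ΔE = −sin(164.9052°)·(-151) + cos(164.9052°)·515 = -457.91 m.

ΔE = -458 m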